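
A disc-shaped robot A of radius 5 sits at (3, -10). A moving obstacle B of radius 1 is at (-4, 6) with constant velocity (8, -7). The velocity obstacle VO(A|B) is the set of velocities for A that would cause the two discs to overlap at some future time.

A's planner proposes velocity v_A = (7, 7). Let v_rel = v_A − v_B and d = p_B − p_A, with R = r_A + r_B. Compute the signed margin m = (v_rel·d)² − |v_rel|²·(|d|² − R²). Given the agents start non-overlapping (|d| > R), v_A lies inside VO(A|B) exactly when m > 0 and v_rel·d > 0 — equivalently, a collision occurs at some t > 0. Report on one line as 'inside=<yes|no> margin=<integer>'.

d = (-7, 16),  |d|² = 305;  R = 5+1 = 6,  c = 305−6² = 269
v_rel = (-1, 14),  |v_rel|² = 197;  v_rel·d = (-1)·(-7) + (14)·(16) = 231
197·t² − 462·t + 269 = 0  ⇒  m = 231² − 197·269 = 368
m = 368 > 0,  v_rel·d = 231 > 0  ⇒  inside

inside=yes margin=368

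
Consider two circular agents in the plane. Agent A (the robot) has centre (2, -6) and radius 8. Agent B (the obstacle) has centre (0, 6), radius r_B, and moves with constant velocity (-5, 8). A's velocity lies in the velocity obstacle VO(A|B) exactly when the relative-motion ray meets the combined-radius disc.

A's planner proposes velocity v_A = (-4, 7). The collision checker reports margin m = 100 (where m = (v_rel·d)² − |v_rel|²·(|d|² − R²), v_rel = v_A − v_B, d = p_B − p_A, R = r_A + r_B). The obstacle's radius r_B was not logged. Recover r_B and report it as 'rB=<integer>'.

m = 100
d = (-2, 12);  v_rel = (1, -1),  |v_rel|² = 2
v_rel×d = (1)·(12) − (-1)·(-2) = 10
since m = R²·2 − 10²:  R² = (100 + 100) / 2 = 100
R = √100 = 10  ⇒  r_B = 10 − 8 = 2

rB=2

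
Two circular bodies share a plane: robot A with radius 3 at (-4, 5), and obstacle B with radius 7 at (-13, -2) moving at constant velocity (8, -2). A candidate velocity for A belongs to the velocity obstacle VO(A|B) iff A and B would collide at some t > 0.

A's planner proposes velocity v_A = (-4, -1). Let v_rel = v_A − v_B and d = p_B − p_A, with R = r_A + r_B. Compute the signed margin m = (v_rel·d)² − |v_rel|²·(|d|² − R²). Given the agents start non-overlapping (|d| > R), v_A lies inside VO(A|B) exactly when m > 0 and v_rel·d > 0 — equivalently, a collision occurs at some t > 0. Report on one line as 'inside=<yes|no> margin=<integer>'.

d = (-9, -7),  |d|² = 130;  R = 3+7 = 10,  c = 130−10² = 30
v_rel = (-12, 1),  |v_rel|² = 145;  v_rel·d = (-12)·(-9) + (1)·(-7) = 101
145·t² − 202·t + 30 = 0  ⇒  m = 101² − 145·30 = 5851
m = 5851 > 0,  v_rel·d = 101 > 0  ⇒  inside

inside=yes margin=5851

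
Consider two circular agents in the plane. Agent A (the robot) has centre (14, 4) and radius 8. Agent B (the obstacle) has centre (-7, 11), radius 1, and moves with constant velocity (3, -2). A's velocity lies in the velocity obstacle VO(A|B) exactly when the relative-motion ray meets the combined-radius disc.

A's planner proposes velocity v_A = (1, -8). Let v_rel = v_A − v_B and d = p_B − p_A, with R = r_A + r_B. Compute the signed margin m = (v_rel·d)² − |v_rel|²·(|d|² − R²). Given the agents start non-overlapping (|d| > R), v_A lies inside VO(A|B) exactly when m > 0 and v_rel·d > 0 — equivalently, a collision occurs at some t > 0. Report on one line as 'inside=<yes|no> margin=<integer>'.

d = (-21, 7),  |d|² = 490;  R = 8+1 = 9,  c = 490−9² = 409
v_rel = (-2, -6),  |v_rel|² = 40;  v_rel·d = (-2)·(-21) + (-6)·(7) = 0
40·t² − 0·t + 409 = 0  ⇒  m = 0² − 40·409 = -16360
m = -16360 < 0,  v_rel·d = 0 = 0  ⇒  outside

inside=no margin=-16360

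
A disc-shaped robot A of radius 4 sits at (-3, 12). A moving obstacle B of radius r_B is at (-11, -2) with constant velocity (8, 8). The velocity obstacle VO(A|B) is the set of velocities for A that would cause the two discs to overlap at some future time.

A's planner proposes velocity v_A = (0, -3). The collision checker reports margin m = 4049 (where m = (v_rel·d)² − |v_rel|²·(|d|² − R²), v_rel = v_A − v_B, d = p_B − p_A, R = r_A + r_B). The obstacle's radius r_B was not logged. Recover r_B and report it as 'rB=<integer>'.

m = 4049
d = (-8, -14);  v_rel = (-8, -11),  |v_rel|² = 185
v_rel×d = (-8)·(-14) − (-11)·(-8) = 24
since m = R²·185 − 24²:  R² = (576 + 4049) / 185 = 25
R = √25 = 5  ⇒  r_B = 5 − 4 = 1

rB=1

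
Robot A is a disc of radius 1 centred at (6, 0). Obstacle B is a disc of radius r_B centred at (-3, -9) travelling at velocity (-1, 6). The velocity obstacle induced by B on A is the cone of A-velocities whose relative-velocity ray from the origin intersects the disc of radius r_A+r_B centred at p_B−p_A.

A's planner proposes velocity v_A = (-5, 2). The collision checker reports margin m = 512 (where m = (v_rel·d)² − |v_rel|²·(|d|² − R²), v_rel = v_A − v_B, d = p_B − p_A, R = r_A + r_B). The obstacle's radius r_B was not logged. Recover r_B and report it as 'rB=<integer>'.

m = 512
d = (-9, -9);  v_rel = (-4, -4),  |v_rel|² = 32
v_rel×d = (-4)·(-9) − (-4)·(-9) = 0
since m = R²·32 − 0²:  R² = (0 + 512) / 32 = 16
R = √16 = 4  ⇒  r_B = 4 − 1 = 3

rB=3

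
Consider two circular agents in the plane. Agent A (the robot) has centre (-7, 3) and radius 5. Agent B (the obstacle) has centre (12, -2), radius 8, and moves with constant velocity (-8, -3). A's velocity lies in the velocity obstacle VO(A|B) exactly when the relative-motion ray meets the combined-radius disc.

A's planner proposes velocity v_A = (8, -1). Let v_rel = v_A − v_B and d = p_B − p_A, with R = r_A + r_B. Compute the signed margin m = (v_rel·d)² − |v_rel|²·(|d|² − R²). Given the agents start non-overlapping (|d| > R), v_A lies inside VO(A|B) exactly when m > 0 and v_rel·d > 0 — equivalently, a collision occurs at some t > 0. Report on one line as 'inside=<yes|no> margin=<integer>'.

d = (19, -5),  |d|² = 386;  R = 5+8 = 13,  c = 386−13² = 217
v_rel = (16, 2),  |v_rel|² = 260;  v_rel·d = (16)·(19) + (2)·(-5) = 294
260·t² − 588·t + 217 = 0  ⇒  m = 294² − 260·217 = 30016
m = 30016 > 0,  v_rel·d = 294 > 0  ⇒  inside

inside=yes margin=30016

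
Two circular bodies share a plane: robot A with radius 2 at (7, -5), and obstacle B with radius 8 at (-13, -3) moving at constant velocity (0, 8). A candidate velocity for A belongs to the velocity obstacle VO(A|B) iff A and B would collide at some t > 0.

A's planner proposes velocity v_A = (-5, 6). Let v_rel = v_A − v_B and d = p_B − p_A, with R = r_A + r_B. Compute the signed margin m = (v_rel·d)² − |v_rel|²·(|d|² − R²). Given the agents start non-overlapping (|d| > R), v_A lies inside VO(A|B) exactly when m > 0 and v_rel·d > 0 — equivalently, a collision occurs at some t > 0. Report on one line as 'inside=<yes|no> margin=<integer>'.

d = (-20, 2),  |d|² = 404;  R = 2+8 = 10,  c = 404−10² = 304
v_rel = (-5, -2),  |v_rel|² = 29;  v_rel·d = (-5)·(-20) + (-2)·(2) = 96
29·t² − 192·t + 304 = 0  ⇒  m = 96² − 29·304 = 400
m = 400 > 0,  v_rel·d = 96 > 0  ⇒  inside

inside=yes margin=400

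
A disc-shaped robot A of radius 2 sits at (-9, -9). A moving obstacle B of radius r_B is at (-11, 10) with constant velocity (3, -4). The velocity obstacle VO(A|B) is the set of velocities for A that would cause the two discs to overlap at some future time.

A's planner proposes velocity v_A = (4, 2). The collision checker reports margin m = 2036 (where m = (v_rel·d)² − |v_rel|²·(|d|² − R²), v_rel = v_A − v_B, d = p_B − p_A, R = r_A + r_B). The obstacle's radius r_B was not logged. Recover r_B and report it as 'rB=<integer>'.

m = 2036
d = (-2, 19);  v_rel = (1, 6),  |v_rel|² = 37
v_rel×d = (1)·(19) − (6)·(-2) = 31
since m = R²·37 − 31²:  R² = (961 + 2036) / 37 = 81
R = √81 = 9  ⇒  r_B = 9 − 2 = 7

rB=7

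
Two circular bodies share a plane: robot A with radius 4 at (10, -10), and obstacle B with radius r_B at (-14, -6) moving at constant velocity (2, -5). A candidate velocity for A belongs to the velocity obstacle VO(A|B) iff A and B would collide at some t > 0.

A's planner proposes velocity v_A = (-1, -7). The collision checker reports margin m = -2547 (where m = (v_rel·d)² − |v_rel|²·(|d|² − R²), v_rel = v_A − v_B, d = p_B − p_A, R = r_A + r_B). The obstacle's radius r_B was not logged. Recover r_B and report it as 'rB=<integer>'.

m = -2547
d = (-24, 4);  v_rel = (-3, -2),  |v_rel|² = 13
v_rel×d = (-3)·(4) − (-2)·(-24) = -60
since m = R²·13 − (-60)²:  R² = (3600 + -2547) / 13 = 81
R = √81 = 9  ⇒  r_B = 9 − 4 = 5

rB=5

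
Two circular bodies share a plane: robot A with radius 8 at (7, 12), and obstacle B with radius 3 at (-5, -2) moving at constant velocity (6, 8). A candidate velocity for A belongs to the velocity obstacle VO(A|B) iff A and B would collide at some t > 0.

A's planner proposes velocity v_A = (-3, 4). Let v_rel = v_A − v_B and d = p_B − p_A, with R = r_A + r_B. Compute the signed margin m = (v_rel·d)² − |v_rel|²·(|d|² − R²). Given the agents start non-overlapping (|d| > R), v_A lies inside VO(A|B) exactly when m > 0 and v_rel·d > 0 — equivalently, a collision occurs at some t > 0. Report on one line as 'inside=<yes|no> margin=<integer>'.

d = (-12, -14),  |d|² = 340;  R = 8+3 = 11,  c = 340−11² = 219
v_rel = (-9, -4),  |v_rel|² = 97;  v_rel·d = (-9)·(-12) + (-4)·(-14) = 164
97·t² − 328·t + 219 = 0  ⇒  m = 164² − 97·219 = 5653
m = 5653 > 0,  v_rel·d = 164 > 0  ⇒  inside

inside=yes margin=5653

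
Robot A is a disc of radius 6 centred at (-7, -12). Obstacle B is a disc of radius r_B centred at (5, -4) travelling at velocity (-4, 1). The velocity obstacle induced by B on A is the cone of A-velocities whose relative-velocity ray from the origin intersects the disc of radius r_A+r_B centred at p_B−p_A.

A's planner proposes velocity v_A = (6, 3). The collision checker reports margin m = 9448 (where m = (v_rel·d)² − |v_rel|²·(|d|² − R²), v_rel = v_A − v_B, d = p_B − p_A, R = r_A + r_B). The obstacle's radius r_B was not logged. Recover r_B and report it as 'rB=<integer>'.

m = 9448
d = (12, 8);  v_rel = (10, 2),  |v_rel|² = 104
v_rel×d = (10)·(8) − (2)·(12) = 56
since m = R²·104 − 56²:  R² = (3136 + 9448) / 104 = 121
R = √121 = 11  ⇒  r_B = 11 − 6 = 5

rB=5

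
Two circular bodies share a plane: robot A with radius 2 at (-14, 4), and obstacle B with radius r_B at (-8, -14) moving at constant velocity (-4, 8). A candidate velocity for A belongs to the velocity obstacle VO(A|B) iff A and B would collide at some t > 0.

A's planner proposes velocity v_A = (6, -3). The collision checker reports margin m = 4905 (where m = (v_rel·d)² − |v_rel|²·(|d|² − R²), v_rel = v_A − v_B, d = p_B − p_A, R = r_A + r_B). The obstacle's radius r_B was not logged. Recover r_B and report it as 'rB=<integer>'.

m = 4905
d = (6, -18);  v_rel = (10, -11),  |v_rel|² = 221
v_rel×d = (10)·(-18) − (-11)·(6) = -114
since m = R²·221 − (-114)²:  R² = (12996 + 4905) / 221 = 81
R = √81 = 9  ⇒  r_B = 9 − 2 = 7

rB=7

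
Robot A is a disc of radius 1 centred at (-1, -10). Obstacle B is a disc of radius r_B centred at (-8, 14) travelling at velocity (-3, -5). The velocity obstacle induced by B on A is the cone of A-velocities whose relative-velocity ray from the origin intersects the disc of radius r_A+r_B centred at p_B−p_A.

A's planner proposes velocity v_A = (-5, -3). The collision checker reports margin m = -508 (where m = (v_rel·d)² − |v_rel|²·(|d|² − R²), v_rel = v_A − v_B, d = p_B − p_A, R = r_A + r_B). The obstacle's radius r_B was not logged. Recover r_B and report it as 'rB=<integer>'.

m = -508
d = (-7, 24);  v_rel = (-2, 2),  |v_rel|² = 8
v_rel×d = (-2)·(24) − (2)·(-7) = -34
since m = R²·8 − (-34)²:  R² = (1156 + -508) / 8 = 81
R = √81 = 9  ⇒  r_B = 9 − 1 = 8

rB=8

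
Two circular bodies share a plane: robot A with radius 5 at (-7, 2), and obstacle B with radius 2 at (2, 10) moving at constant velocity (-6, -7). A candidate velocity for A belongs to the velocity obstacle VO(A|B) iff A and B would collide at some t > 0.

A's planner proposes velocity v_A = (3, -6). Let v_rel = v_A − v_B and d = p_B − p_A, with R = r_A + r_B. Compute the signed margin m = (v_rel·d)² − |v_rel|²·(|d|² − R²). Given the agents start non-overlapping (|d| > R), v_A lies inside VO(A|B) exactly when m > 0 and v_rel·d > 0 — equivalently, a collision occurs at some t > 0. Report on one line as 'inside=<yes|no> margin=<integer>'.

d = (9, 8),  |d|² = 145;  R = 5+2 = 7,  c = 145−7² = 96
v_rel = (9, 1),  |v_rel|² = 82;  v_rel·d = (9)·(9) + (1)·(8) = 89
82·t² − 178·t + 96 = 0  ⇒  m = 89² − 82·96 = 49
m = 49 > 0,  v_rel·d = 89 > 0  ⇒  inside

inside=yes margin=49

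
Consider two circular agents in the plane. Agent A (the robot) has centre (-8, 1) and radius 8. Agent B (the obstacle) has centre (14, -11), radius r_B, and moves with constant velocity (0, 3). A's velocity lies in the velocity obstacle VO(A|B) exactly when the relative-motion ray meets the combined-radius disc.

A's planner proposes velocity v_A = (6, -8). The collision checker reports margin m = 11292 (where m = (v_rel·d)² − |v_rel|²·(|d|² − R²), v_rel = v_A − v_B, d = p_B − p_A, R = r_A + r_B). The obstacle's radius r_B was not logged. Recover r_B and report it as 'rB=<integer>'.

m = 11292
d = (22, -12);  v_rel = (6, -11),  |v_rel|² = 157
v_rel×d = (6)·(-12) − (-11)·(22) = 170
since m = R²·157 − 170²:  R² = (28900 + 11292) / 157 = 256
R = √256 = 16  ⇒  r_B = 16 − 8 = 8

rB=8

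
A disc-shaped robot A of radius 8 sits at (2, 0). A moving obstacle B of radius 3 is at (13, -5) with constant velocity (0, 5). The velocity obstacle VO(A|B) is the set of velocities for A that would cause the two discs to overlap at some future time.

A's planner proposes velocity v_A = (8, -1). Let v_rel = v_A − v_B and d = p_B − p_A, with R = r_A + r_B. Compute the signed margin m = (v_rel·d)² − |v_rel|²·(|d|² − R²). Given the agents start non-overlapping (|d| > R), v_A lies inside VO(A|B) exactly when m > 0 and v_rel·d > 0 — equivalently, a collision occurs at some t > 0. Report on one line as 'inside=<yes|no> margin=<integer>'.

d = (11, -5),  |d|² = 146;  R = 8+3 = 11,  c = 146−11² = 25
v_rel = (8, -6),  |v_rel|² = 100;  v_rel·d = (8)·(11) + (-6)·(-5) = 118
100·t² − 236·t + 25 = 0  ⇒  m = 118² − 100·25 = 11424
m = 11424 > 0,  v_rel·d = 118 > 0  ⇒  inside

inside=yes margin=11424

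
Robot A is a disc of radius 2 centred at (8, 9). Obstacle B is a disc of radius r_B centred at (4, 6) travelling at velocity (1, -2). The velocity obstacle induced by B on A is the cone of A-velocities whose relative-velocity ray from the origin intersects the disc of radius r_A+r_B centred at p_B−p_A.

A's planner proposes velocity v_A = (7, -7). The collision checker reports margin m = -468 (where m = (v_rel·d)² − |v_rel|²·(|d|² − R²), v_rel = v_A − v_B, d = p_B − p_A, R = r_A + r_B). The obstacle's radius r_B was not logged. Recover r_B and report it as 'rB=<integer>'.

m = -468
d = (-4, -3);  v_rel = (6, -5),  |v_rel|² = 61
v_rel×d = (6)·(-3) − (-5)·(-4) = -38
since m = R²·61 − (-38)²:  R² = (1444 + -468) / 61 = 16
R = √16 = 4  ⇒  r_B = 4 − 2 = 2

rB=2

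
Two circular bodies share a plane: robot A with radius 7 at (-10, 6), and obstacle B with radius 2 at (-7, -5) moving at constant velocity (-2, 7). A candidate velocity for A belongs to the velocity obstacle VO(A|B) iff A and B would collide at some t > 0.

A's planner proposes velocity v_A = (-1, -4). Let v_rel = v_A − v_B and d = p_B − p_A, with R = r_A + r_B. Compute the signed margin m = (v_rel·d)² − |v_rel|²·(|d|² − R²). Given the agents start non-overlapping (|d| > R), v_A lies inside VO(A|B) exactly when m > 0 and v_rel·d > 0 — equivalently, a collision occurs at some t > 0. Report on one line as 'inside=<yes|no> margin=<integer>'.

d = (3, -11),  |d|² = 130;  R = 7+2 = 9,  c = 130−9² = 49
v_rel = (1, -11),  |v_rel|² = 122;  v_rel·d = (1)·(3) + (-11)·(-11) = 124
122·t² − 248·t + 49 = 0  ⇒  m = 124² − 122·49 = 9398
m = 9398 > 0,  v_rel·d = 124 > 0  ⇒  inside

inside=yes margin=9398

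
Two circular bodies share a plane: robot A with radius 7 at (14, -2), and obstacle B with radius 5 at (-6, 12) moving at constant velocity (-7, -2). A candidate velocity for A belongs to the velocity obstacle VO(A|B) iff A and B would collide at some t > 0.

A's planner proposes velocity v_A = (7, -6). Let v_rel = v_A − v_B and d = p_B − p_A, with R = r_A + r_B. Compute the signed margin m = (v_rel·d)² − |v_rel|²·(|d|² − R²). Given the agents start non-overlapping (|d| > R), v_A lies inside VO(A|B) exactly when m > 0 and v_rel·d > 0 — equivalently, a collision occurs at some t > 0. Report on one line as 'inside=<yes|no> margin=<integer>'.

d = (-20, 14),  |d|² = 596;  R = 7+5 = 12,  c = 596−12² = 452
v_rel = (14, -4),  |v_rel|² = 212;  v_rel·d = (14)·(-20) + (-4)·(14) = -336
212·t² + 672·t + 452 = 0  ⇒  m = (-336)² − 212·452 = 17072
m = 17072 > 0,  v_rel·d = -336 < 0  ⇒  outside

inside=no margin=17072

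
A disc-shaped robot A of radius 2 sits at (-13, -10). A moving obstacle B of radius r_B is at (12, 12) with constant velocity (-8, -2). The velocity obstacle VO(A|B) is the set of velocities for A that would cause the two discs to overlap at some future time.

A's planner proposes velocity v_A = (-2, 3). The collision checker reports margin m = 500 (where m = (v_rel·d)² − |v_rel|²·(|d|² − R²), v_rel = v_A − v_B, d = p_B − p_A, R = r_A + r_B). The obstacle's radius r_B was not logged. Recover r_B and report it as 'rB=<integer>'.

m = 500
d = (25, 22);  v_rel = (6, 5),  |v_rel|² = 61
v_rel×d = (6)·(22) − (5)·(25) = 7
since m = R²·61 − 7²:  R² = (49 + 500) / 61 = 9
R = √9 = 3  ⇒  r_B = 3 − 2 = 1

rB=1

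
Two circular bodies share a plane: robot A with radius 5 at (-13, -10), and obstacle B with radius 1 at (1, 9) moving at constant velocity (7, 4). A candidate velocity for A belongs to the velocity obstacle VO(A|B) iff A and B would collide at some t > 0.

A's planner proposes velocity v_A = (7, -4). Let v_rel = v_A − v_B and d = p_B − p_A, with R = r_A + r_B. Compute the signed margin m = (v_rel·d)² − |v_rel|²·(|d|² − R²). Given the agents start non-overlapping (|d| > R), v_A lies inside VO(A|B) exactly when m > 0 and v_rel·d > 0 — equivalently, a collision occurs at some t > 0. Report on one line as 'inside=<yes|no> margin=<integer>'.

d = (14, 19),  |d|² = 557;  R = 5+1 = 6,  c = 557−6² = 521
v_rel = (0, -8),  |v_rel|² = 64;  v_rel·d = (0)·(14) + (-8)·(19) = -152
64·t² + 304·t + 521 = 0  ⇒  m = (-152)² − 64·521 = -10240
m = -10240 < 0,  v_rel·d = -152 < 0  ⇒  outside

inside=no margin=-10240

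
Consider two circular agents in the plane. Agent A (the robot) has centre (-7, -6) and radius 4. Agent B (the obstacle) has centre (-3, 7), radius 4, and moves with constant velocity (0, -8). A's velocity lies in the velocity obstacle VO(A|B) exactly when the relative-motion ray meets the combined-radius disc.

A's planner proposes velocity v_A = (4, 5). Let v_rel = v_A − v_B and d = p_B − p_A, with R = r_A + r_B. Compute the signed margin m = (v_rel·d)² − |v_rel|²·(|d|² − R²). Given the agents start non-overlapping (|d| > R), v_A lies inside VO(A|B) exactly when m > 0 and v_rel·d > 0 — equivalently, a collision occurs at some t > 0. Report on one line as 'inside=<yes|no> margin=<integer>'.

d = (4, 13),  |d|² = 185;  R = 4+4 = 8,  c = 185−8² = 121
v_rel = (4, 13),  |v_rel|² = 185;  v_rel·d = (4)·(4) + (13)·(13) = 185
185·t² − 370·t + 121 = 0  ⇒  m = 185² − 185·121 = 11840
m = 11840 > 0,  v_rel·d = 185 > 0  ⇒  inside

inside=yes margin=11840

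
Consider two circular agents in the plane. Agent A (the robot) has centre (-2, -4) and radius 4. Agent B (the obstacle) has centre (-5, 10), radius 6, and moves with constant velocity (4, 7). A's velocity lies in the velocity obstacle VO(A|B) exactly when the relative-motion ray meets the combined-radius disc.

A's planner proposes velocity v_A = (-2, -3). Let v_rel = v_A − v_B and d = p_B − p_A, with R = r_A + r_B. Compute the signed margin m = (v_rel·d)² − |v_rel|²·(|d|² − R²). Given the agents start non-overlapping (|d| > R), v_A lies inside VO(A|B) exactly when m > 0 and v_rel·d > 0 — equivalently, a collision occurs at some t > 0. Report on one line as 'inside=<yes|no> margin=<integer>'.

d = (-3, 14),  |d|² = 205;  R = 4+6 = 10,  c = 205−10² = 105
v_rel = (-6, -10),  |v_rel|² = 136;  v_rel·d = (-6)·(-3) + (-10)·(14) = -122
136·t² + 244·t + 105 = 0  ⇒  m = (-122)² − 136·105 = 604
m = 604 > 0,  v_rel·d = -122 < 0  ⇒  outside

inside=no margin=604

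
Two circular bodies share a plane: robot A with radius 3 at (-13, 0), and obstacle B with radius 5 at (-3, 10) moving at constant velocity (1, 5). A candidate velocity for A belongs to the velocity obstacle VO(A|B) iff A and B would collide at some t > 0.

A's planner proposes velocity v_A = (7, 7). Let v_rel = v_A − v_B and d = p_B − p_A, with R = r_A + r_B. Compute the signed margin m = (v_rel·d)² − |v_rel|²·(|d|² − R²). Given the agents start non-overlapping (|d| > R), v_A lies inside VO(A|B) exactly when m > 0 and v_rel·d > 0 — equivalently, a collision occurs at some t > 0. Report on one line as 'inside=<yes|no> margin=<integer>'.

d = (10, 10),  |d|² = 200;  R = 3+5 = 8,  c = 200−8² = 136
v_rel = (6, 2),  |v_rel|² = 40;  v_rel·d = (6)·(10) + (2)·(10) = 80
40·t² − 160·t + 136 = 0  ⇒  m = 80² − 40·136 = 960
m = 960 > 0,  v_rel·d = 80 > 0  ⇒  inside

inside=yes margin=960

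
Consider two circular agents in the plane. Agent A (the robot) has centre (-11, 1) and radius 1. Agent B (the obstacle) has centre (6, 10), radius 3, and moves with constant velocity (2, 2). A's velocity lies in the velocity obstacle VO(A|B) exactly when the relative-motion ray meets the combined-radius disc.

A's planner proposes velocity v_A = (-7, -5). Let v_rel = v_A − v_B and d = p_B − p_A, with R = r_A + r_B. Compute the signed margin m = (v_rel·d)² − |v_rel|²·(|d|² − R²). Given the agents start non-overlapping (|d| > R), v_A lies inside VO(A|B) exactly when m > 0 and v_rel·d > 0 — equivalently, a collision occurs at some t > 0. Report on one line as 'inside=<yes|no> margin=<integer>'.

d = (17, 9),  |d|² = 370;  R = 1+3 = 4,  c = 370−4² = 354
v_rel = (-9, -7),  |v_rel|² = 130;  v_rel·d = (-9)·(17) + (-7)·(9) = -216
130·t² + 432·t + 354 = 0  ⇒  m = (-216)² − 130·354 = 636
m = 636 > 0,  v_rel·d = -216 < 0  ⇒  outside

inside=no margin=636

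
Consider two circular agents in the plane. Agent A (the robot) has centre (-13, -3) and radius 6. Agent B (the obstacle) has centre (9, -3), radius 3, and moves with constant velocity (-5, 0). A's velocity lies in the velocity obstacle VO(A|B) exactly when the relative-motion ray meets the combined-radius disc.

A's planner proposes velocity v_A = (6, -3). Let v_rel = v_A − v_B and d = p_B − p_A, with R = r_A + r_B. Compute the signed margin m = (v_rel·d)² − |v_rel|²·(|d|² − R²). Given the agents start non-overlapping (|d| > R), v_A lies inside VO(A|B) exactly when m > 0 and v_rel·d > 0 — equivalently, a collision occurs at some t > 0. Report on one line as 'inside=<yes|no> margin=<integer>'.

d = (22, 0),  |d|² = 484;  R = 6+3 = 9,  c = 484−9² = 403
v_rel = (11, -3),  |v_rel|² = 130;  v_rel·d = (11)·(22) + (-3)·(0) = 242
130·t² − 484·t + 403 = 0  ⇒  m = 242² − 130·403 = 6174
m = 6174 > 0,  v_rel·d = 242 > 0  ⇒  inside

inside=yes margin=6174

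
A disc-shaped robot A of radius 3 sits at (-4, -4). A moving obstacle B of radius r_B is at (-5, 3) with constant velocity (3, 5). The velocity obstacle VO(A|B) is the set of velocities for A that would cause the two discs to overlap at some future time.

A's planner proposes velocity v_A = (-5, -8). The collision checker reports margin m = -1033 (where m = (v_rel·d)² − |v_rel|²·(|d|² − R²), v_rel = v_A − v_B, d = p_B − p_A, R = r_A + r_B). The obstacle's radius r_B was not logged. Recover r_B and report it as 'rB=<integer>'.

m = -1033
d = (-1, 7);  v_rel = (-8, -13),  |v_rel|² = 233
v_rel×d = (-8)·(7) − (-13)·(-1) = -69
since m = R²·233 − (-69)²:  R² = (4761 + -1033) / 233 = 16
R = √16 = 4  ⇒  r_B = 4 − 3 = 1

rB=1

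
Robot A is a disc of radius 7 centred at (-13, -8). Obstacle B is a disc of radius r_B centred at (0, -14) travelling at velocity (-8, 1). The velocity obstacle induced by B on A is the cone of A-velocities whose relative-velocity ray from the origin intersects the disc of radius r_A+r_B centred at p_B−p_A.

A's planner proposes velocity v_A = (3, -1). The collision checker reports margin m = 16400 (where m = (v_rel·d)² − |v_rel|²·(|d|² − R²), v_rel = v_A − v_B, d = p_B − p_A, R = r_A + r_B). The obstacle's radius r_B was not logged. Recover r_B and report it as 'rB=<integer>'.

m = 16400
d = (13, -6);  v_rel = (11, -2),  |v_rel|² = 125
v_rel×d = (11)·(-6) − (-2)·(13) = -40
since m = R²·125 − (-40)²:  R² = (1600 + 16400) / 125 = 144
R = √144 = 12  ⇒  r_B = 12 − 7 = 5

rB=5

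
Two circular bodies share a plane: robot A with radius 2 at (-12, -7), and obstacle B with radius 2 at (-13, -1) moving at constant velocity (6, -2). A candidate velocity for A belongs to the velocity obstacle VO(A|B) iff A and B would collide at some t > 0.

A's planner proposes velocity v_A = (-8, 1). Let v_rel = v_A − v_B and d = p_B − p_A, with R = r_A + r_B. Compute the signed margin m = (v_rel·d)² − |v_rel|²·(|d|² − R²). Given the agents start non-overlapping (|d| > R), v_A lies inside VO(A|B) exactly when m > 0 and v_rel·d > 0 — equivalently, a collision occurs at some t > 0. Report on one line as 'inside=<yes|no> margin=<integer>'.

d = (-1, 6),  |d|² = 37;  R = 2+2 = 4,  c = 37−4² = 21
v_rel = (-14, 3),  |v_rel|² = 205;  v_rel·d = (-14)·(-1) + (3)·(6) = 32
205·t² − 64·t + 21 = 0  ⇒  m = 32² − 205·21 = -3281
m = -3281 < 0,  v_rel·d = 32 > 0  ⇒  outside

inside=no margin=-3281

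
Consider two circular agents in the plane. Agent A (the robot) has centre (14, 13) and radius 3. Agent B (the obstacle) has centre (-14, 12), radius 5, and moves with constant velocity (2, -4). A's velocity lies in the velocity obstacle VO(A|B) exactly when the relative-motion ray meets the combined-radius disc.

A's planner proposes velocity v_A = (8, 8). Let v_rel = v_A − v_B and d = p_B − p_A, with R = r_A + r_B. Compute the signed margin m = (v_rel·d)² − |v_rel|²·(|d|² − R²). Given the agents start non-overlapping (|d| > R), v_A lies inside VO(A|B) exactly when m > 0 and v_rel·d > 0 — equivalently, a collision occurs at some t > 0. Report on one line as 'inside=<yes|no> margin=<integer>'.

d = (-28, -1),  |d|² = 785;  R = 3+5 = 8,  c = 785−8² = 721
v_rel = (6, 12),  |v_rel|² = 180;  v_rel·d = (6)·(-28) + (12)·(-1) = -180
180·t² + 360·t + 721 = 0  ⇒  m = (-180)² − 180·721 = -97380
m = -97380 < 0,  v_rel·d = -180 < 0  ⇒  outside

inside=no margin=-97380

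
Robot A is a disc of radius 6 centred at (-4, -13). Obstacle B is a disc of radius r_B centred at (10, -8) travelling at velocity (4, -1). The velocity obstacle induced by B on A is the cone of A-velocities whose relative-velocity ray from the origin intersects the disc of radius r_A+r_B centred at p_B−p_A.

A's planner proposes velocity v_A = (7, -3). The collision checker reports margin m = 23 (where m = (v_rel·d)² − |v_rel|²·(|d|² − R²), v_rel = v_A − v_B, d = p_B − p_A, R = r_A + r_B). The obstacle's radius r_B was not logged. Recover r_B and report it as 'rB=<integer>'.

m = 23
d = (14, 5);  v_rel = (3, -2),  |v_rel|² = 13
v_rel×d = (3)·(5) − (-2)·(14) = 43
since m = R²·13 − 43²:  R² = (1849 + 23) / 13 = 144
R = √144 = 12  ⇒  r_B = 12 − 6 = 6

rB=6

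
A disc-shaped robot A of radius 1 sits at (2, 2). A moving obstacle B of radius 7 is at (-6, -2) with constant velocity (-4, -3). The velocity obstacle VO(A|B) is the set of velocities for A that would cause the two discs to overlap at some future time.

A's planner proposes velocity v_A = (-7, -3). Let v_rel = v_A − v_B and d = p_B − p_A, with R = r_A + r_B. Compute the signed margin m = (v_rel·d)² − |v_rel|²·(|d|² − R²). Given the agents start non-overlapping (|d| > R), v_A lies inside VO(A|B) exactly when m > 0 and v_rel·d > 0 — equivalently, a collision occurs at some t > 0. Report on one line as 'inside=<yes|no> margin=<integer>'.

d = (-8, -4),  |d|² = 80;  R = 1+7 = 8,  c = 80−8² = 16
v_rel = (-3, 0),  |v_rel|² = 9;  v_rel·d = (-3)·(-8) + (0)·(-4) = 24
9·t² − 48·t + 16 = 0  ⇒  m = 24² − 9·16 = 432
m = 432 > 0,  v_rel·d = 24 > 0  ⇒  inside

inside=yes margin=432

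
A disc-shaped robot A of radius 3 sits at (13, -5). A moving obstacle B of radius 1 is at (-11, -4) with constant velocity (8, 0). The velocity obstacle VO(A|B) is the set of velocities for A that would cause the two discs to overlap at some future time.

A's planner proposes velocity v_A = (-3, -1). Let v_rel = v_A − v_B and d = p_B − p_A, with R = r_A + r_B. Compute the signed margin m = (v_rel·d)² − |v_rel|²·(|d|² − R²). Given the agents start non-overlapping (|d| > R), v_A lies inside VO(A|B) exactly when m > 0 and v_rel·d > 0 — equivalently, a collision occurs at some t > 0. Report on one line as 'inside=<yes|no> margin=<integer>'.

d = (-24, 1),  |d|² = 577;  R = 3+1 = 4,  c = 577−4² = 561
v_rel = (-11, -1),  |v_rel|² = 122;  v_rel·d = (-11)·(-24) + (-1)·(1) = 263
122·t² − 526·t + 561 = 0  ⇒  m = 263² − 122·561 = 727
m = 727 > 0,  v_rel·d = 263 > 0  ⇒  inside

inside=yes margin=727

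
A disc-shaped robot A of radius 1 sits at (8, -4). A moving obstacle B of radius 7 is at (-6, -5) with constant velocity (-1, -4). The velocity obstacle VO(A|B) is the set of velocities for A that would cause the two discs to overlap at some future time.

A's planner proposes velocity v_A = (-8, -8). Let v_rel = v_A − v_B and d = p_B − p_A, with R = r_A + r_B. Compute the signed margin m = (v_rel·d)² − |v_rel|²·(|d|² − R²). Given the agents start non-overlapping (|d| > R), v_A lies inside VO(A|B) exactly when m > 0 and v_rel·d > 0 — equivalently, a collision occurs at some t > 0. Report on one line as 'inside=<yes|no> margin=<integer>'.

d = (-14, -1),  |d|² = 197;  R = 1+7 = 8,  c = 197−8² = 133
v_rel = (-7, -4),  |v_rel|² = 65;  v_rel·d = (-7)·(-14) + (-4)·(-1) = 102
65·t² − 204·t + 133 = 0  ⇒  m = 102² − 65·133 = 1759
m = 1759 > 0,  v_rel·d = 102 > 0  ⇒  inside

inside=yes margin=1759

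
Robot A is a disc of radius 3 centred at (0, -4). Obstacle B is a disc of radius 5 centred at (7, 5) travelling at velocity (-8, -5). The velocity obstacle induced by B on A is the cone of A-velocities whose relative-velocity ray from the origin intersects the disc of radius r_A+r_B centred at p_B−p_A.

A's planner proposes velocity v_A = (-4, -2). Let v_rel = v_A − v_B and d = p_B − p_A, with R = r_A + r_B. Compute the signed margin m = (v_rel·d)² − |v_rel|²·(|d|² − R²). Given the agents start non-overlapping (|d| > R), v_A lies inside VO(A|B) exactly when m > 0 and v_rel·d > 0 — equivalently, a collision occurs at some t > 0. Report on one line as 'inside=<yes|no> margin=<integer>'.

d = (7, 9),  |d|² = 130;  R = 3+5 = 8,  c = 130−8² = 66
v_rel = (4, 3),  |v_rel|² = 25;  v_rel·d = (4)·(7) + (3)·(9) = 55
25·t² − 110·t + 66 = 0  ⇒  m = 55² − 25·66 = 1375
m = 1375 > 0,  v_rel·d = 55 > 0  ⇒  inside

inside=yes margin=1375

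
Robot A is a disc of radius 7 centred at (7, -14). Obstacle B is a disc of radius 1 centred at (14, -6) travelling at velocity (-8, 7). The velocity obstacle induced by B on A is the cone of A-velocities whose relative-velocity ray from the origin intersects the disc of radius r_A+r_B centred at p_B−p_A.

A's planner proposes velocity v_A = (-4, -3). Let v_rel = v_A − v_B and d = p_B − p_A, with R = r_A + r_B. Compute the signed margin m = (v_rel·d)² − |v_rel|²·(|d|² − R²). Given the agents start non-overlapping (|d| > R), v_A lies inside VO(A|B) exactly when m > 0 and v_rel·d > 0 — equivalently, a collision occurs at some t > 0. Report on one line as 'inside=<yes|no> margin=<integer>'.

d = (7, 8),  |d|² = 113;  R = 7+1 = 8,  c = 113−8² = 49
v_rel = (4, -10),  |v_rel|² = 116;  v_rel·d = (4)·(7) + (-10)·(8) = -52
116·t² + 104·t + 49 = 0  ⇒  m = (-52)² − 116·49 = -2980
m = -2980 < 0,  v_rel·d = -52 < 0  ⇒  outside

inside=no margin=-2980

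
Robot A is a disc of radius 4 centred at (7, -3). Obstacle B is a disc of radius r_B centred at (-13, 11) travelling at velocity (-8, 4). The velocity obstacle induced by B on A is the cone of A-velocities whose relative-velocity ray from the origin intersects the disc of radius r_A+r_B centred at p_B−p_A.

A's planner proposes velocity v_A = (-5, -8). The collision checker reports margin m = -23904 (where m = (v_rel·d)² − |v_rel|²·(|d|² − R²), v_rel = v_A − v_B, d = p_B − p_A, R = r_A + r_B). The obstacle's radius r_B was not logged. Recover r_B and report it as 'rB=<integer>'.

m = -23904
d = (-20, 14);  v_rel = (3, -12),  |v_rel|² = 153
v_rel×d = (3)·(14) − (-12)·(-20) = -198
since m = R²·153 − (-198)²:  R² = (39204 + -23904) / 153 = 100
R = √100 = 10  ⇒  r_B = 10 − 4 = 6

rB=6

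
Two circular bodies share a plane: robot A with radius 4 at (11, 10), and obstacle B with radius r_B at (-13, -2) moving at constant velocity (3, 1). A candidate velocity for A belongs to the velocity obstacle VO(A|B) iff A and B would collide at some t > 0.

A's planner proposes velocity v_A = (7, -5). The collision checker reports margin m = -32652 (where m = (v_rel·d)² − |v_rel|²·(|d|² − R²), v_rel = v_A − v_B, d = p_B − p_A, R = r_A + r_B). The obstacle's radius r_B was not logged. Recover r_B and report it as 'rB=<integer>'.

m = -32652
d = (-24, -12);  v_rel = (4, -6),  |v_rel|² = 52
v_rel×d = (4)·(-12) − (-6)·(-24) = -192
since m = R²·52 − (-192)²:  R² = (36864 + -32652) / 52 = 81
R = √81 = 9  ⇒  r_B = 9 − 4 = 5

rB=5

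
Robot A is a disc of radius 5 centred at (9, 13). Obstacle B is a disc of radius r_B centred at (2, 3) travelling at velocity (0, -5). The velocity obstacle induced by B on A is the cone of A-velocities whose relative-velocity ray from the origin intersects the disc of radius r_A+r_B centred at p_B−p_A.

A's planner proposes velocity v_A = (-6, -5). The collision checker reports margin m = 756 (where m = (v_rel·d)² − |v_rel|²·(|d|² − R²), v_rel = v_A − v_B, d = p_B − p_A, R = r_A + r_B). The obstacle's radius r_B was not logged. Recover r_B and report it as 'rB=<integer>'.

m = 756
d = (-7, -10);  v_rel = (-6, 0),  |v_rel|² = 36
v_rel×d = (-6)·(-10) − (0)·(-7) = 60
since m = R²·36 − 60²:  R² = (3600 + 756) / 36 = 121
R = √121 = 11  ⇒  r_B = 11 − 5 = 6

rB=6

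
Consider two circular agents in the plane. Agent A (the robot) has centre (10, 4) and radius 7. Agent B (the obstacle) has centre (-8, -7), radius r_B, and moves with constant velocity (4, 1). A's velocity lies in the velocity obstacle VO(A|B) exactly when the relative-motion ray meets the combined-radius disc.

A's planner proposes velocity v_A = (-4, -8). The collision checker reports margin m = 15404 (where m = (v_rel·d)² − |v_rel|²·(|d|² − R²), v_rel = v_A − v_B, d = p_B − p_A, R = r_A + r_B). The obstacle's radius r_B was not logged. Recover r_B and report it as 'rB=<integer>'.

m = 15404
d = (-18, -11);  v_rel = (-8, -9),  |v_rel|² = 145
v_rel×d = (-8)·(-11) − (-9)·(-18) = -74
since m = R²·145 − (-74)²:  R² = (5476 + 15404) / 145 = 144
R = √144 = 12  ⇒  r_B = 12 − 7 = 5

rB=5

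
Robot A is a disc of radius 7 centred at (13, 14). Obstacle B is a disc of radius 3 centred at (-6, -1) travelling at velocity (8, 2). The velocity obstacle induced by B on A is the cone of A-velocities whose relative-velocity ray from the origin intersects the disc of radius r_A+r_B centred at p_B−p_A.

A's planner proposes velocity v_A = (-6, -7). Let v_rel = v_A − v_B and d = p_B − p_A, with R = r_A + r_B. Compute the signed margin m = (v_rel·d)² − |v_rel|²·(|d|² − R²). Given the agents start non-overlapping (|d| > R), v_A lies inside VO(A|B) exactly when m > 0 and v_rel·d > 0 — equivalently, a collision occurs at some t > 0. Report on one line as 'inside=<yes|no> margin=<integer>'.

d = (-19, -15),  |d|² = 586;  R = 7+3 = 10,  c = 586−10² = 486
v_rel = (-14, -9),  |v_rel|² = 277;  v_rel·d = (-14)·(-19) + (-9)·(-15) = 401
277·t² − 802·t + 486 = 0  ⇒  m = 401² − 277·486 = 26179
m = 26179 > 0,  v_rel·d = 401 > 0  ⇒  inside

inside=yes margin=26179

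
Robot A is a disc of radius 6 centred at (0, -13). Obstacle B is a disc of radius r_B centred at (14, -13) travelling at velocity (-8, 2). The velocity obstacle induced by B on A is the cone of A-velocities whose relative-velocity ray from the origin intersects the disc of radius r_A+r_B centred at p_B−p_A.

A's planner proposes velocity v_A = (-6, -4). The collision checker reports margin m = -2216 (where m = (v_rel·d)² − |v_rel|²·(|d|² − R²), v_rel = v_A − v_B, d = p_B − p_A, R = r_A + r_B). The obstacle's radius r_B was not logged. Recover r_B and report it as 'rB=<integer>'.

m = -2216
d = (14, 0);  v_rel = (2, -6),  |v_rel|² = 40
v_rel×d = (2)·(0) − (-6)·(14) = 84
since m = R²·40 − 84²:  R² = (7056 + -2216) / 40 = 121
R = √121 = 11  ⇒  r_B = 11 − 6 = 5

rB=5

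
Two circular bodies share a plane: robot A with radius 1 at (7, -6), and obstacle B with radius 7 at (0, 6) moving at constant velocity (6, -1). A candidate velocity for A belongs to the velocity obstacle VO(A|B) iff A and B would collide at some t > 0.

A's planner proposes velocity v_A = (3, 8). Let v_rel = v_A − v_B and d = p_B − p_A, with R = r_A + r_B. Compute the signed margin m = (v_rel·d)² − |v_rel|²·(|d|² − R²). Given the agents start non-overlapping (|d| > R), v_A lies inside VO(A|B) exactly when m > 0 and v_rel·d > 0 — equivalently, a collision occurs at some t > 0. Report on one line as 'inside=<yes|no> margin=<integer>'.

d = (-7, 12),  |d|² = 193;  R = 1+7 = 8,  c = 193−8² = 129
v_rel = (-3, 9),  |v_rel|² = 90;  v_rel·d = (-3)·(-7) + (9)·(12) = 129
90·t² − 258·t + 129 = 0  ⇒  m = 129² − 90·129 = 5031
m = 5031 > 0,  v_rel·d = 129 > 0  ⇒  inside

inside=yes margin=5031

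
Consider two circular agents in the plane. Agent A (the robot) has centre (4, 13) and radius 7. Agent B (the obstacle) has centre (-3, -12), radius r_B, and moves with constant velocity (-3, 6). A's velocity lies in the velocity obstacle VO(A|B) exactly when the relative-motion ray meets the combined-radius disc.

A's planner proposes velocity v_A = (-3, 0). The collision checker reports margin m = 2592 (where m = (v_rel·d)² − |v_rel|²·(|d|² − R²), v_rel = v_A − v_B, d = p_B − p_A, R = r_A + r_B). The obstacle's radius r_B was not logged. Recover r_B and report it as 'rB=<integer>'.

m = 2592
d = (-7, -25);  v_rel = (0, -6),  |v_rel|² = 36
v_rel×d = (0)·(-25) − (-6)·(-7) = -42
since m = R²·36 − (-42)²:  R² = (1764 + 2592) / 36 = 121
R = √121 = 11  ⇒  r_B = 11 − 7 = 4

rB=4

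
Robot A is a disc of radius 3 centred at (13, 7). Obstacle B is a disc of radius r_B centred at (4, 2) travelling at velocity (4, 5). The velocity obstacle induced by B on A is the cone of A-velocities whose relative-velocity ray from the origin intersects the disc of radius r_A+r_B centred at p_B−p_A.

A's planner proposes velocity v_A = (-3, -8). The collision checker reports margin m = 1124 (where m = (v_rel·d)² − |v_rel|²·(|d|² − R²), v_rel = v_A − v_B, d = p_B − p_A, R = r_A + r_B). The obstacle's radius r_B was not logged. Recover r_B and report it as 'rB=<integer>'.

m = 1124
d = (-9, -5);  v_rel = (-7, -13),  |v_rel|² = 218
v_rel×d = (-7)·(-5) − (-13)·(-9) = -82
since m = R²·218 − (-82)²:  R² = (6724 + 1124) / 218 = 36
R = √36 = 6  ⇒  r_B = 6 − 3 = 3

rB=3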